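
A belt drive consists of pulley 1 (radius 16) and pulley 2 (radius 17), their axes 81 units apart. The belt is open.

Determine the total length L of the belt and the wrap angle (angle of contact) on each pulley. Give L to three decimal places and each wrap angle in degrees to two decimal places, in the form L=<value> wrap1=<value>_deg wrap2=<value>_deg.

L=265.685 wrap1=178.59_deg wrap2=181.41_deg

open belt: β = asin((r2−r1)/C) = asin(1/81) = 0.7074°
wrap1 = π − 2β = 178.5853°
wrap2 = π + 2β = 181.4147°
tangent length = C·cosβ = 80.9938
L = r1·wrap1 + r2·wrap2 + 2·C·cosβ = 16·3.1169 + 17·3.1663 + 2·80.9938 = 265.6849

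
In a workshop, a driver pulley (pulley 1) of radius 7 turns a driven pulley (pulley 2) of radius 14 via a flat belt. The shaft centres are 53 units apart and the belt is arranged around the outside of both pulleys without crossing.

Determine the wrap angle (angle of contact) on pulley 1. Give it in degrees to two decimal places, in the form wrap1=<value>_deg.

open belt: β = asin((r2−r1)/C) = asin(7/53) = 7.5895°
wrap1 = π − 2β = 164.8209°
wrap2 = π + 2β = 195.1791°

wrap1=164.82_deg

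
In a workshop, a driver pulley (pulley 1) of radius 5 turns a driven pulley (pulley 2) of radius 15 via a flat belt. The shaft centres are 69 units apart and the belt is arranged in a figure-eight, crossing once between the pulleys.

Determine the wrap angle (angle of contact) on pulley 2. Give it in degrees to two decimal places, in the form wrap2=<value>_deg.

crossed belt: β = asin((r1+r2)/C) = asin(20/69) = 16.8493°
wrap1 = wrap2 = π + 2β = 213.6986°

wrap2=213.70_deg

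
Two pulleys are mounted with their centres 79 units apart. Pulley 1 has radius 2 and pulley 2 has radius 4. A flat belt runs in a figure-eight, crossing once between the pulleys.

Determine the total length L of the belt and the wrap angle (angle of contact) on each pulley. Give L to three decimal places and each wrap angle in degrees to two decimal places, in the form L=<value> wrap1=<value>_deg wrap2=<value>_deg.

L=177.305 wrap1=188.71_deg wrap2=188.71_deg

crossed belt: β = asin((r1+r2)/C) = asin(6/79) = 4.3558°
wrap1 = wrap2 = π + 2β = 188.7115°
tangent length = C·cosβ = 78.7718
L = (r1+r2)·wrap + 2·C·cosβ = 6·3.2936 + 2·78.7718 = 177.3055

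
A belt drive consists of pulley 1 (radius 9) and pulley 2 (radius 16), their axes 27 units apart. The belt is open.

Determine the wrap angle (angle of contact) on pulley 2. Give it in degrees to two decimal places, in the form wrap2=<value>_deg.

open belt: β = asin((r2−r1)/C) = asin(7/27) = 15.0261°
wrap1 = π − 2β = 149.9478°
wrap2 = π + 2β = 210.0522°

wrap2=210.05_deg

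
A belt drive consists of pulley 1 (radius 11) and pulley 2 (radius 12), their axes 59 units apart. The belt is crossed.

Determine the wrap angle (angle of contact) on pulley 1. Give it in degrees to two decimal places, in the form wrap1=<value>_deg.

crossed belt: β = asin((r1+r2)/C) = asin(23/59) = 22.9440°
wrap1 = wrap2 = π + 2β = 225.8879°

wrap1=225.89_deg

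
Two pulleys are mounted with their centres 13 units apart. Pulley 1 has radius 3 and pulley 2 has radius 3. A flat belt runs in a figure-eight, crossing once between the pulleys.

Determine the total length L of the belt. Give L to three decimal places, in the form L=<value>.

L=47.671

crossed belt: β = asin((r1+r2)/C) = asin(6/13) = 27.4864°
wrap1 = wrap2 = π + 2β = 234.9729°
tangent length = C·cosβ = 11.5326
L = (r1+r2)·wrap + 2·C·cosβ = 6·4.1010 + 2·11.5326 = 47.6714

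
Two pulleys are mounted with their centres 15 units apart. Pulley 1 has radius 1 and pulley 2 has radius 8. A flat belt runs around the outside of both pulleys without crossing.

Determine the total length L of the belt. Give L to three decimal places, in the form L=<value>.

L=61.605

open belt: β = asin((r2−r1)/C) = asin(7/15) = 27.8181°
wrap1 = π − 2β = 124.3637°
wrap2 = π + 2β = 235.6363°
tangent length = C·cosβ = 13.2665
L = r1·wrap1 + r2·wrap2 + 2·C·cosβ = 1·2.1706 + 8·4.1126 + 2·13.2665 = 61.6046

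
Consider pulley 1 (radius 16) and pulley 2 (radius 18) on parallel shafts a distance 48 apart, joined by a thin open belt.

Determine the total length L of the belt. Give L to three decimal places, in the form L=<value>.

L=202.897

open belt: β = asin((r2−r1)/C) = asin(2/48) = 2.3880°
wrap1 = π − 2β = 175.2240°
wrap2 = π + 2β = 184.7760°
tangent length = C·cosβ = 47.9583
L = r1·wrap1 + r2·wrap2 + 2·C·cosβ = 16·3.0582 + 18·3.2250 + 2·47.9583 = 202.8975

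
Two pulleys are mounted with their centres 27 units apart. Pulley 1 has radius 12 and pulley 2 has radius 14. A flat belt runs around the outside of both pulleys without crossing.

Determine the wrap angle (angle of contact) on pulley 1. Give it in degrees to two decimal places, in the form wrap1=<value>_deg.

wrap1=171.50_deg

open belt: β = asin((r2−r1)/C) = asin(2/27) = 4.2480°
wrap1 = π − 2β = 171.5040°
wrap2 = π + 2β = 188.4960°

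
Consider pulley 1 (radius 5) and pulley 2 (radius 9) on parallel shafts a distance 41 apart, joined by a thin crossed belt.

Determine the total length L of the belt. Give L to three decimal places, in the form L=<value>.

L=130.811

crossed belt: β = asin((r1+r2)/C) = asin(14/41) = 19.9661°
wrap1 = wrap2 = π + 2β = 219.9321°
tangent length = C·cosβ = 38.5357
L = (r1+r2)·wrap + 2·C·cosβ = 14·3.8385 + 2·38.5357 = 130.8109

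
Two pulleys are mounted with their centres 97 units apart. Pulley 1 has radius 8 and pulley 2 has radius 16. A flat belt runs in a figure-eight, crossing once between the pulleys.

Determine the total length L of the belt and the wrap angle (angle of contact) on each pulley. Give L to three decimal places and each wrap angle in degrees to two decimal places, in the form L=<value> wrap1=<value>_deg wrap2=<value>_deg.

crossed belt: β = asin((r1+r2)/C) = asin(24/97) = 14.3251°
wrap1 = wrap2 = π + 2β = 208.6501°
tangent length = C·cosβ = 93.9840
L = (r1+r2)·wrap + 2·C·cosβ = 24·3.6416 + 2·93.9840 = 275.3672

L=275.367 wrap1=208.65_deg wrap2=208.65_deg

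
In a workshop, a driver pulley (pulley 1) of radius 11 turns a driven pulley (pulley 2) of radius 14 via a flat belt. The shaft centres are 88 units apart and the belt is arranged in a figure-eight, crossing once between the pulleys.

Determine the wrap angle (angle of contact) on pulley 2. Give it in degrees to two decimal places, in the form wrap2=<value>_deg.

wrap2=213.01_deg

crossed belt: β = asin((r1+r2)/C) = asin(25/88) = 16.5045°
wrap1 = wrap2 = π + 2β = 213.0090°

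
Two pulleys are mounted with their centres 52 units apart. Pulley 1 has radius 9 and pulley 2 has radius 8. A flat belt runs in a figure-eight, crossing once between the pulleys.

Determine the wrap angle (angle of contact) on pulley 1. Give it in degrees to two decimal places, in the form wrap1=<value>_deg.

crossed belt: β = asin((r1+r2)/C) = asin(17/52) = 19.0821°
wrap1 = wrap2 = π + 2β = 218.1642°

wrap1=218.16_deg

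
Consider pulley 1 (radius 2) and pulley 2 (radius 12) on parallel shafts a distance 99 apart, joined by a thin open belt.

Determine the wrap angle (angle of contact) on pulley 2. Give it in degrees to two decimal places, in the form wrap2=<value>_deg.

open belt: β = asin((r2−r1)/C) = asin(10/99) = 5.7973°
wrap1 = π − 2β = 168.4053°
wrap2 = π + 2β = 191.5947°

wrap2=191.59_deg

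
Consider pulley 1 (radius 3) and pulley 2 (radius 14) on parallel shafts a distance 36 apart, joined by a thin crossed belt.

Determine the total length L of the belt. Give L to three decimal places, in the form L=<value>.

L=133.595

crossed belt: β = asin((r1+r2)/C) = asin(17/36) = 28.1786°
wrap1 = wrap2 = π + 2β = 236.3573°
tangent length = C·cosβ = 31.7333
L = (r1+r2)·wrap + 2·C·cosβ = 17·4.1252 + 2·31.7333 = 133.5951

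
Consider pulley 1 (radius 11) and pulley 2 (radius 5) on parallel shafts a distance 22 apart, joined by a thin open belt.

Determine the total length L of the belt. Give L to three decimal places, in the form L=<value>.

open belt: β = asin((r2−r1)/C) = asin(-6/22) = -15.8266°
wrap1 = π − 2β = 211.6532°
wrap2 = π + 2β = 148.3468°
tangent length = C·cosβ = 21.1660
L = r1·wrap1 + r2·wrap2 + 2·C·cosβ = 11·3.6940 + 5·2.5891 + 2·21.1660 = 95.9122

L=95.912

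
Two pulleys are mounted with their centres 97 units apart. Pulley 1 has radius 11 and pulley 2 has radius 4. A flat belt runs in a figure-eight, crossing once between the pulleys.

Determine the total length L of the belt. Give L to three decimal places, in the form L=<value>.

crossed belt: β = asin((r1+r2)/C) = asin(15/97) = 8.8959°
wrap1 = wrap2 = π + 2β = 197.7917°
tangent length = C·cosβ = 95.8332
L = (r1+r2)·wrap + 2·C·cosβ = 15·3.4521 + 2·95.8332 = 243.4481

L=243.448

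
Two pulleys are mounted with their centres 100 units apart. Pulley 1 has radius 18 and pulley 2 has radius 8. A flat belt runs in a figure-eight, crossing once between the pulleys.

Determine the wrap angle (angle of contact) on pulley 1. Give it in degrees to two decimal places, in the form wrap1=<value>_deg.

wrap1=210.14_deg

crossed belt: β = asin((r1+r2)/C) = asin(26/100) = 15.0701°
wrap1 = wrap2 = π + 2β = 210.1401°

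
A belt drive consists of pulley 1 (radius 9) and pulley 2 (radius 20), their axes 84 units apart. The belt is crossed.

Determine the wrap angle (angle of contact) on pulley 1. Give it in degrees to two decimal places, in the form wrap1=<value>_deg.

crossed belt: β = asin((r1+r2)/C) = asin(29/84) = 20.1963°
wrap1 = wrap2 = π + 2β = 220.3927°

wrap1=220.39_deg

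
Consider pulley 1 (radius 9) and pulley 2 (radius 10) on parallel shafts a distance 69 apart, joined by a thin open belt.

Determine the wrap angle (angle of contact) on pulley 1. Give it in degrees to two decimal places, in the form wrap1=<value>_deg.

wrap1=178.34_deg

open belt: β = asin((r2−r1)/C) = asin(1/69) = 0.8304°
wrap1 = π − 2β = 178.3392°
wrap2 = π + 2β = 181.6608°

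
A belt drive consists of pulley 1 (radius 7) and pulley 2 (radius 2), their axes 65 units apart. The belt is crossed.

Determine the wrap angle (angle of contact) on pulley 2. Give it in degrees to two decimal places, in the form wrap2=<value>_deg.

crossed belt: β = asin((r1+r2)/C) = asin(9/65) = 7.9588°
wrap1 = wrap2 = π + 2β = 195.9177°

wrap2=195.92_deg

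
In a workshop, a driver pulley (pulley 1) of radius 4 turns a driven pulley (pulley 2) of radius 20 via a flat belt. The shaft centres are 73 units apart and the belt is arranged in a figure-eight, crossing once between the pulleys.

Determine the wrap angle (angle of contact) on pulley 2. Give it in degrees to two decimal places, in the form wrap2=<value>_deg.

crossed belt: β = asin((r1+r2)/C) = asin(24/73) = 19.1940°
wrap1 = wrap2 = π + 2β = 218.3879°

wrap2=218.39_deg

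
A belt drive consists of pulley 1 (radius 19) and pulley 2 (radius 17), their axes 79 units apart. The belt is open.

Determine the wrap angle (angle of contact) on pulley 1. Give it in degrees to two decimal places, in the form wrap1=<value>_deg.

wrap1=182.90_deg

open belt: β = asin((r2−r1)/C) = asin(-2/79) = -1.4507°
wrap1 = π − 2β = 182.9014°
wrap2 = π + 2β = 177.0986°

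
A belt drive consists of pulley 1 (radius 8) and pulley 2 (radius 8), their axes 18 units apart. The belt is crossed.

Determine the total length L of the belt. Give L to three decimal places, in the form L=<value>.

L=101.795

crossed belt: β = asin((r1+r2)/C) = asin(16/18) = 62.7340°
wrap1 = wrap2 = π + 2β = 305.4679°
tangent length = C·cosβ = 8.2462
L = (r1+r2)·wrap + 2·C·cosβ = 16·5.3314 + 2·8.2462 = 101.7952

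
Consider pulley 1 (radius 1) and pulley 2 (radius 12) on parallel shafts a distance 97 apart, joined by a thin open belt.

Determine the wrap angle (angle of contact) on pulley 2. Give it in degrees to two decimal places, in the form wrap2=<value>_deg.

wrap2=193.02_deg

open belt: β = asin((r2−r1)/C) = asin(11/97) = 6.5115°
wrap1 = π − 2β = 166.9771°
wrap2 = π + 2β = 193.0229°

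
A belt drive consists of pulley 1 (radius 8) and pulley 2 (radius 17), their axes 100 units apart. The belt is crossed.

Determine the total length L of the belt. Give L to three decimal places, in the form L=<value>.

L=284.823

crossed belt: β = asin((r1+r2)/C) = asin(25/100) = 14.4775°
wrap1 = wrap2 = π + 2β = 208.9550°
tangent length = C·cosβ = 96.8246
L = (r1+r2)·wrap + 2·C·cosβ = 25·3.6470 + 2·96.8246 = 284.8230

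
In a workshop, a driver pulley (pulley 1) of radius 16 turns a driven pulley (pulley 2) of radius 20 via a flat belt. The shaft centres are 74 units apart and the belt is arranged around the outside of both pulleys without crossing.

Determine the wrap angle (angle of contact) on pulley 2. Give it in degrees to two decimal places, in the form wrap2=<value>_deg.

wrap2=186.20_deg

open belt: β = asin((r2−r1)/C) = asin(4/74) = 3.0986°
wrap1 = π − 2β = 173.8028°
wrap2 = π + 2β = 186.1972°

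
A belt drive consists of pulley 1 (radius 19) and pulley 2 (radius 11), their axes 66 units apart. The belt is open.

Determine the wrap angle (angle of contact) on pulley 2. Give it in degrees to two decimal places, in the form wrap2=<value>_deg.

open belt: β = asin((r2−r1)/C) = asin(-8/66) = -6.9621°
wrap1 = π − 2β = 193.9241°
wrap2 = π + 2β = 166.0759°

wrap2=166.08_deg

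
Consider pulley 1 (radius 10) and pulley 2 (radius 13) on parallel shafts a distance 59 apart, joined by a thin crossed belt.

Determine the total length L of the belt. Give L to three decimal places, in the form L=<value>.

crossed belt: β = asin((r1+r2)/C) = asin(23/59) = 22.9440°
wrap1 = wrap2 = π + 2β = 225.8879°
tangent length = C·cosβ = 54.3323
L = (r1+r2)·wrap + 2·C·cosβ = 23·3.9425 + 2·54.3323 = 199.3418

L=199.342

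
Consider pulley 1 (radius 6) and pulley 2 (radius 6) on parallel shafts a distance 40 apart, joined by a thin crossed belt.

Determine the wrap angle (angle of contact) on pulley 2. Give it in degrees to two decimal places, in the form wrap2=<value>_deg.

wrap2=214.92_deg

crossed belt: β = asin((r1+r2)/C) = asin(12/40) = 17.4576°
wrap1 = wrap2 = π + 2β = 214.9152°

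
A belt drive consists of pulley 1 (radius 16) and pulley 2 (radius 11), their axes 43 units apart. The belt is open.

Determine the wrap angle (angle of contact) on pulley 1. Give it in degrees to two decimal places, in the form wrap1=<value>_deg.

wrap1=193.35_deg

open belt: β = asin((r2−r1)/C) = asin(-5/43) = -6.6774°
wrap1 = π − 2β = 193.3548°
wrap2 = π + 2β = 166.6452°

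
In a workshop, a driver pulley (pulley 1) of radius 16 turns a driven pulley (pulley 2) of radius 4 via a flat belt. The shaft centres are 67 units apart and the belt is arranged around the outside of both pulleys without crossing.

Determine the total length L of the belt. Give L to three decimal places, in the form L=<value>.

L=198.987

open belt: β = asin((r2−r1)/C) = asin(-12/67) = -10.3176°
wrap1 = π − 2β = 200.6352°
wrap2 = π + 2β = 159.3648°
tangent length = C·cosβ = 65.9166
L = r1·wrap1 + r2·wrap2 + 2·C·cosβ = 16·3.5017 + 4·2.7814 + 2·65.9166 = 198.9869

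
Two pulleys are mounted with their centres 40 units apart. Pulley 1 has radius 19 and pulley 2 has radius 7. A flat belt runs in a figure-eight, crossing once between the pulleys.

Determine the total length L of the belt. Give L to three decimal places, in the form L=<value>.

L=179.271

crossed belt: β = asin((r1+r2)/C) = asin(26/40) = 40.5416°
wrap1 = wrap2 = π + 2β = 261.0832°
tangent length = C·cosβ = 30.3974
L = (r1+r2)·wrap + 2·C·cosβ = 26·4.5568 + 2·30.3974 = 179.2705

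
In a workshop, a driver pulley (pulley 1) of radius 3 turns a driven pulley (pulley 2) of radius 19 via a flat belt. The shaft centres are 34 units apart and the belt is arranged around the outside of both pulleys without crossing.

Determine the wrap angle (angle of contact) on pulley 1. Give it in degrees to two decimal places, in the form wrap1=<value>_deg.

open belt: β = asin((r2−r1)/C) = asin(16/34) = 28.0725°
wrap1 = π − 2β = 123.8550°
wrap2 = π + 2β = 236.1450°

wrap1=123.86_deg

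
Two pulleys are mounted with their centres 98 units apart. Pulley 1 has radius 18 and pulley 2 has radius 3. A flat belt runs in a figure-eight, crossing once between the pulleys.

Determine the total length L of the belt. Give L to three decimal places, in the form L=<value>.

crossed belt: β = asin((r1+r2)/C) = asin(21/98) = 12.3736°
wrap1 = wrap2 = π + 2β = 204.7473°
tangent length = C·cosβ = 95.7236
L = (r1+r2)·wrap + 2·C·cosβ = 21·3.5735 + 2·95.7236 = 266.4909

L=266.491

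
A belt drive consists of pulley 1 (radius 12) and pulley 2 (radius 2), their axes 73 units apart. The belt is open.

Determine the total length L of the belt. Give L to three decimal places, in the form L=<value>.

open belt: β = asin((r2−r1)/C) = asin(-10/73) = -7.8735°
wrap1 = π − 2β = 195.7470°
wrap2 = π + 2β = 164.2530°
tangent length = C·cosβ = 72.3118
L = r1·wrap1 + r2·wrap2 + 2·C·cosβ = 12·3.4164 + 2·2.8668 + 2·72.3118 = 191.3543

L=191.354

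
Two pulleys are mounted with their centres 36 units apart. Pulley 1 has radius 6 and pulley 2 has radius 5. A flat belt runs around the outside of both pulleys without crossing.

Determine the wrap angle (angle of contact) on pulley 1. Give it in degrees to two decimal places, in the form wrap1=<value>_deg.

open belt: β = asin((r2−r1)/C) = asin(-1/36) = -1.5918°
wrap1 = π − 2β = 183.1835°
wrap2 = π + 2β = 176.8165°

wrap1=183.18_deg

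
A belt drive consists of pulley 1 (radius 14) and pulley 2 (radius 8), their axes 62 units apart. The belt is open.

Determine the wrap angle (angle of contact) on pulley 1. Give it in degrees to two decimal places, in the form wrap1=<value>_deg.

wrap1=191.11_deg

open belt: β = asin((r2−r1)/C) = asin(-6/62) = -5.5534°
wrap1 = π − 2β = 191.1069°
wrap2 = π + 2β = 168.8931°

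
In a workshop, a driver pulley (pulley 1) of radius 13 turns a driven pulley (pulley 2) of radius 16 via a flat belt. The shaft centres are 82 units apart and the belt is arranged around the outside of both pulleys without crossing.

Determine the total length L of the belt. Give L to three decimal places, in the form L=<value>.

L=255.216

open belt: β = asin((r2−r1)/C) = asin(3/82) = 2.0967°
wrap1 = π − 2β = 175.8067°
wrap2 = π + 2β = 184.1933°
tangent length = C·cosβ = 81.9451
L = r1·wrap1 + r2·wrap2 + 2·C·cosβ = 13·3.0684 + 16·3.2148 + 2·81.9451 = 255.2160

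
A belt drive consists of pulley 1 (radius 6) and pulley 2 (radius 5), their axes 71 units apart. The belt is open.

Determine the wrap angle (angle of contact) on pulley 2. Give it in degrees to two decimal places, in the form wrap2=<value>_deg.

wrap2=178.39_deg

open belt: β = asin((r2−r1)/C) = asin(-1/71) = -0.8070°
wrap1 = π − 2β = 181.6140°
wrap2 = π + 2β = 178.3860°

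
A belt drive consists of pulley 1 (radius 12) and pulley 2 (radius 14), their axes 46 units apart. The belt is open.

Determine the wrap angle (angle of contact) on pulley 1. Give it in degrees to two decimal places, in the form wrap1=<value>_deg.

wrap1=175.02_deg

open belt: β = asin((r2−r1)/C) = asin(2/46) = 2.4919°
wrap1 = π − 2β = 175.0162°
wrap2 = π + 2β = 184.9838°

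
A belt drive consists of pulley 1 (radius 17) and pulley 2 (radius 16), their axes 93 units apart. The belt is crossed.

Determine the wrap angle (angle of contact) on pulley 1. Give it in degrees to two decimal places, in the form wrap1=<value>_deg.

wrap1=221.57_deg

crossed belt: β = asin((r1+r2)/C) = asin(33/93) = 20.7836°
wrap1 = wrap2 = π + 2β = 221.5671°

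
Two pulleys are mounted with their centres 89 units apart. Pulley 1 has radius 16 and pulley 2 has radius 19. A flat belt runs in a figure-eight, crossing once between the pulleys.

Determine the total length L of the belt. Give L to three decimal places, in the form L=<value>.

L=301.906

crossed belt: β = asin((r1+r2)/C) = asin(35/89) = 23.1574°
wrap1 = wrap2 = π + 2β = 226.3148°
tangent length = C·cosβ = 81.8291
L = (r1+r2)·wrap + 2·C·cosβ = 35·3.9499 + 2·81.8291 = 301.9060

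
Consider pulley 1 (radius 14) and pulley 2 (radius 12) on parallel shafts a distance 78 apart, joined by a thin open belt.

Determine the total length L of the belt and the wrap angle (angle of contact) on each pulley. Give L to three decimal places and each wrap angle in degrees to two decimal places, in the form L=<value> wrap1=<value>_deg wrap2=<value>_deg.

open belt: β = asin((r2−r1)/C) = asin(-2/78) = -1.4693°
wrap1 = π − 2β = 182.9386°
wrap2 = π + 2β = 177.0614°
tangent length = C·cosβ = 77.9744
L = r1·wrap1 + r2·wrap2 + 2·C·cosβ = 14·3.1929 + 12·3.0903 + 2·77.9744 = 237.7327

L=237.733 wrap1=182.94_deg wrap2=177.06_deg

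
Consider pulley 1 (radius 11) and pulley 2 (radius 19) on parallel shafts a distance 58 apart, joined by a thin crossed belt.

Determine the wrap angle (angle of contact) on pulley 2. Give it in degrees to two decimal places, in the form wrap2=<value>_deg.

wrap2=242.29_deg

crossed belt: β = asin((r1+r2)/C) = asin(30/58) = 31.1474°
wrap1 = wrap2 = π + 2β = 242.2948°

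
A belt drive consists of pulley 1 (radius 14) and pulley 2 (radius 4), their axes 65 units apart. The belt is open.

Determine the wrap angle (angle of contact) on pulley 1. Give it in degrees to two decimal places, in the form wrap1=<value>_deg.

wrap1=197.70_deg

open belt: β = asin((r2−r1)/C) = asin(-10/65) = -8.8499°
wrap1 = π − 2β = 197.6998°
wrap2 = π + 2β = 162.3002°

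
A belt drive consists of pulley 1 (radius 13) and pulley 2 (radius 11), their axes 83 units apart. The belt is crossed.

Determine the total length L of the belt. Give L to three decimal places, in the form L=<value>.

L=248.388

crossed belt: β = asin((r1+r2)/C) = asin(24/83) = 16.8075°
wrap1 = wrap2 = π + 2β = 213.6149°
tangent length = C·cosβ = 79.4544
L = (r1+r2)·wrap + 2·C·cosβ = 24·3.7283 + 2·79.4544 = 248.3876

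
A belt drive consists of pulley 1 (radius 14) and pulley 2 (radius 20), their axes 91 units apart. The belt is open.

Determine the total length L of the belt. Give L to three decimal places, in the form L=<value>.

L=289.210

open belt: β = asin((r2−r1)/C) = asin(6/91) = 3.7805°
wrap1 = π − 2β = 172.4390°
wrap2 = π + 2β = 187.5610°
tangent length = C·cosβ = 90.8020
L = r1·wrap1 + r2·wrap2 + 2·C·cosβ = 14·3.0096 + 20·3.2736 + 2·90.8020 = 289.2099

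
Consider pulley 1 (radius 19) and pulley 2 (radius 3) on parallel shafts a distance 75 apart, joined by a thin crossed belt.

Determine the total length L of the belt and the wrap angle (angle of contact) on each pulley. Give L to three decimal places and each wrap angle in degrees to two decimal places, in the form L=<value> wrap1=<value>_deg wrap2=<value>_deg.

L=225.616 wrap1=214.12_deg wrap2=214.12_deg

crossed belt: β = asin((r1+r2)/C) = asin(22/75) = 17.0576°
wrap1 = wrap2 = π + 2β = 214.1152°
tangent length = C·cosβ = 71.7008
L = (r1+r2)·wrap + 2·C·cosβ = 22·3.7370 + 2·71.7008 = 225.6159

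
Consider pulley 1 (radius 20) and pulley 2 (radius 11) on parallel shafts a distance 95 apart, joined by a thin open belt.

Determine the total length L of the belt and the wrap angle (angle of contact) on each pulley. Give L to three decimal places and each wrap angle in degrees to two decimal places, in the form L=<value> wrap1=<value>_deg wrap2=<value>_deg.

L=288.243 wrap1=190.87_deg wrap2=169.13_deg

open belt: β = asin((r2−r1)/C) = asin(-9/95) = -5.4362°
wrap1 = π − 2β = 190.8723°
wrap2 = π + 2β = 169.1277°
tangent length = C·cosβ = 94.5727
L = r1·wrap1 + r2·wrap2 + 2·C·cosβ = 20·3.3314 + 11·2.9518 + 2·94.5727 = 288.2426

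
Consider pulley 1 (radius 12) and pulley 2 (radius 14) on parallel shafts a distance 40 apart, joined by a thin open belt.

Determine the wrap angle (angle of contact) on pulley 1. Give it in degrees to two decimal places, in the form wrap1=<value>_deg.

open belt: β = asin((r2−r1)/C) = asin(2/40) = 2.8660°
wrap1 = π − 2β = 174.2680°
wrap2 = π + 2β = 185.7320°

wrap1=174.27_deg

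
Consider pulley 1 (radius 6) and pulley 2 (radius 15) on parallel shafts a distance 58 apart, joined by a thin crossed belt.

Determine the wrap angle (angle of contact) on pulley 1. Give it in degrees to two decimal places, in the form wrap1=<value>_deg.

crossed belt: β = asin((r1+r2)/C) = asin(21/58) = 21.2273°
wrap1 = wrap2 = π + 2β = 222.4546°

wrap1=222.45_deg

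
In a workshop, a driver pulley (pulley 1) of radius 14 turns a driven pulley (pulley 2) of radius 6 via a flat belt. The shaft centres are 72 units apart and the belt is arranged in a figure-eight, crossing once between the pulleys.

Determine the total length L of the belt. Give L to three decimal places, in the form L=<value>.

crossed belt: β = asin((r1+r2)/C) = asin(20/72) = 16.1276°
wrap1 = wrap2 = π + 2β = 212.2552°
tangent length = C·cosβ = 69.1665
L = (r1+r2)·wrap + 2·C·cosβ = 20·3.7046 + 2·69.1665 = 212.4240

L=212.424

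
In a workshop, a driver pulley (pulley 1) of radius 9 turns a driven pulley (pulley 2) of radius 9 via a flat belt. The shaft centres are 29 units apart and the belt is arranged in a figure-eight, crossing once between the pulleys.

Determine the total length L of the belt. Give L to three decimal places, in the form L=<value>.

crossed belt: β = asin((r1+r2)/C) = asin(18/29) = 38.3665°
wrap1 = wrap2 = π + 2β = 256.7330°
tangent length = C·cosβ = 22.7376
L = (r1+r2)·wrap + 2·C·cosβ = 18·4.4808 + 2·22.7376 = 126.1303

L=126.130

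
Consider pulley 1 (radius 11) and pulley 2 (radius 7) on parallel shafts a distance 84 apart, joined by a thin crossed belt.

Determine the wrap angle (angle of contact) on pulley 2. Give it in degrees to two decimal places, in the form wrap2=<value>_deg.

crossed belt: β = asin((r1+r2)/C) = asin(18/84) = 12.3736°
wrap1 = wrap2 = π + 2β = 204.7473°

wrap2=204.75_deg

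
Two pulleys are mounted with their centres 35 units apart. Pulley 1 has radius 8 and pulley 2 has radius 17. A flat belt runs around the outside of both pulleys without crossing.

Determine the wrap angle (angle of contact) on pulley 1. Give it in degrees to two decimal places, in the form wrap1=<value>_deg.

open belt: β = asin((r2−r1)/C) = asin(9/35) = 14.9006°
wrap1 = π − 2β = 150.1988°
wrap2 = π + 2β = 209.8012°

wrap1=150.20_deg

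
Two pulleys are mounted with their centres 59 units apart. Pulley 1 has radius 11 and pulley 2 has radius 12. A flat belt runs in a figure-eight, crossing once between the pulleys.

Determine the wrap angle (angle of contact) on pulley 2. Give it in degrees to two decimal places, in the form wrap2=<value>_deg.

crossed belt: β = asin((r1+r2)/C) = asin(23/59) = 22.9440°
wrap1 = wrap2 = π + 2β = 225.8879°

wrap2=225.89_deg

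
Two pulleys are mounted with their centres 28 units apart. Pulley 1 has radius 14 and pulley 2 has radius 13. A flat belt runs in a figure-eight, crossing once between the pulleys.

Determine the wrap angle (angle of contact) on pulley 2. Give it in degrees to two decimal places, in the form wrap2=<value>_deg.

crossed belt: β = asin((r1+r2)/C) = asin(27/28) = 74.6411°
wrap1 = wrap2 = π + 2β = 329.2822°

wrap2=329.28_deg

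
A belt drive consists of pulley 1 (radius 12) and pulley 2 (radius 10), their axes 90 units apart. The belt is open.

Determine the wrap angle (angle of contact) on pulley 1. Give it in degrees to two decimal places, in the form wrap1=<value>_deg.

wrap1=182.55_deg

open belt: β = asin((r2−r1)/C) = asin(-2/90) = -1.2733°
wrap1 = π − 2β = 182.5467°
wrap2 = π + 2β = 177.4533°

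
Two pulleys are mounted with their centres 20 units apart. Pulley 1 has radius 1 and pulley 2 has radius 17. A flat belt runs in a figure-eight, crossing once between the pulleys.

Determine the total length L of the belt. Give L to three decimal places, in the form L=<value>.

L=114.296

crossed belt: β = asin((r1+r2)/C) = asin(18/20) = 64.1581°
wrap1 = wrap2 = π + 2β = 308.3161°
tangent length = C·cosβ = 8.7178
L = (r1+r2)·wrap + 2·C·cosβ = 18·5.3811 + 2·8.7178 = 114.2960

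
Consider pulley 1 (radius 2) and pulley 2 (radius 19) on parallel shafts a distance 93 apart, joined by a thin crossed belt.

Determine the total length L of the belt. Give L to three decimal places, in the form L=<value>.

L=256.736

crossed belt: β = asin((r1+r2)/C) = asin(21/93) = 13.0503°
wrap1 = wrap2 = π + 2β = 206.1006°
tangent length = C·cosβ = 90.5980
L = (r1+r2)·wrap + 2·C·cosβ = 21·3.5971 + 2·90.5980 = 256.7358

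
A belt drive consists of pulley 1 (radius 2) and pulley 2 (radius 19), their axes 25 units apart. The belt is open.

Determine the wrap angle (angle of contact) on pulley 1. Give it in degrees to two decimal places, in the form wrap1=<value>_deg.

open belt: β = asin((r2−r1)/C) = asin(17/25) = 42.8436°
wrap1 = π − 2β = 94.3127°
wrap2 = π + 2β = 265.6873°

wrap1=94.31_deg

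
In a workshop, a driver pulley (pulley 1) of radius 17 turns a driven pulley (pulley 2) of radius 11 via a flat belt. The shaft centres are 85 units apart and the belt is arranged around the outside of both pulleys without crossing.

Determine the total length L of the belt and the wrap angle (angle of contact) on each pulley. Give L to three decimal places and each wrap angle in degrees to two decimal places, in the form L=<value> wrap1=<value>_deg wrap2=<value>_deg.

open belt: β = asin((r2−r1)/C) = asin(-6/85) = -4.0478°
wrap1 = π − 2β = 188.0955°
wrap2 = π + 2β = 171.9045°
tangent length = C·cosβ = 84.7880
L = r1·wrap1 + r2·wrap2 + 2·C·cosβ = 17·3.2829 + 11·3.0003 + 2·84.7880 = 258.3883

L=258.388 wrap1=188.10_deg wrap2=171.90_deg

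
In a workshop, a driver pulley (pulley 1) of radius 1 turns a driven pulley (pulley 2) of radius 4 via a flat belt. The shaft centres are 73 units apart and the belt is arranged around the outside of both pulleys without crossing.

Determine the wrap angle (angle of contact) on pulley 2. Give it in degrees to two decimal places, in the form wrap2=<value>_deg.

open belt: β = asin((r2−r1)/C) = asin(3/73) = 2.3553°
wrap1 = π − 2β = 175.2894°
wrap2 = π + 2β = 184.7106°

wrap2=184.71_deg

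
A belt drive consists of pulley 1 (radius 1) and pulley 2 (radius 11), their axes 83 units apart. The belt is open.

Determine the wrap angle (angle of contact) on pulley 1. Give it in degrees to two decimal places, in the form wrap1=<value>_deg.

open belt: β = asin((r2−r1)/C) = asin(10/83) = 6.9199°
wrap1 = π − 2β = 166.1602°
wrap2 = π + 2β = 193.8398°

wrap1=166.16_deg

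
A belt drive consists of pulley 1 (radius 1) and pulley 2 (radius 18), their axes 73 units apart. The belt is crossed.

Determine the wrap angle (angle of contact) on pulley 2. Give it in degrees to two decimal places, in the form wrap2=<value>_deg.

wrap2=210.17_deg

crossed belt: β = asin((r1+r2)/C) = asin(19/73) = 15.0863°
wrap1 = wrap2 = π + 2β = 210.1726°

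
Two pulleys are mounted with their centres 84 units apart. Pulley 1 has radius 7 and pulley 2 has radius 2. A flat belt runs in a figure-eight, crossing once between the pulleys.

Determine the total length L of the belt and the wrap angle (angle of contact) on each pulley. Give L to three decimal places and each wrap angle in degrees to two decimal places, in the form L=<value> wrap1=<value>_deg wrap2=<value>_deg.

crossed belt: β = asin((r1+r2)/C) = asin(9/84) = 6.1506°
wrap1 = wrap2 = π + 2β = 192.3013°
tangent length = C·cosβ = 83.5165
L = (r1+r2)·wrap + 2·C·cosβ = 9·3.3563 + 2·83.5165 = 197.2395

L=197.240 wrap1=192.30_deg wrap2=192.30_deg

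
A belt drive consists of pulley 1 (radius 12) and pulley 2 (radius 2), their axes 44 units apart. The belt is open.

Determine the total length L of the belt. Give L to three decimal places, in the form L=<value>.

open belt: β = asin((r2−r1)/C) = asin(-10/44) = -13.1366°
wrap1 = π − 2β = 206.2731°
wrap2 = π + 2β = 153.7269°
tangent length = C·cosβ = 42.8486
L = r1·wrap1 + r2·wrap2 + 2·C·cosβ = 12·3.6001 + 2·2.6830 + 2·42.8486 = 134.2650

L=134.265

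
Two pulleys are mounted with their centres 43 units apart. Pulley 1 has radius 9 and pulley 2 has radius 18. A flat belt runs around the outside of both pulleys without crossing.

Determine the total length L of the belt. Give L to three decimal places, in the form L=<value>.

open belt: β = asin((r2−r1)/C) = asin(9/43) = 12.0815°
wrap1 = π − 2β = 155.8371°
wrap2 = π + 2β = 204.1629°
tangent length = C·cosβ = 42.0476
L = r1·wrap1 + r2·wrap2 + 2·C·cosβ = 9·2.7199 + 18·3.5633 + 2·42.0476 = 172.7137

L=172.714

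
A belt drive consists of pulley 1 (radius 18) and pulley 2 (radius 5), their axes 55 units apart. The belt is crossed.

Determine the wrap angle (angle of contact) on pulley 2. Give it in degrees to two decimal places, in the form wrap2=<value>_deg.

crossed belt: β = asin((r1+r2)/C) = asin(23/55) = 24.7199°
wrap1 = wrap2 = π + 2β = 229.4397°

wrap2=229.44_deg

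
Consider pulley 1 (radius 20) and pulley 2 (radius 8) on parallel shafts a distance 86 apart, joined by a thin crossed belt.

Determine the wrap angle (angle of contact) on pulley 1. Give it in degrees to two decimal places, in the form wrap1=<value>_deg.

crossed belt: β = asin((r1+r2)/C) = asin(28/86) = 19.0008°
wrap1 = wrap2 = π + 2β = 218.0016°

wrap1=218.00_deg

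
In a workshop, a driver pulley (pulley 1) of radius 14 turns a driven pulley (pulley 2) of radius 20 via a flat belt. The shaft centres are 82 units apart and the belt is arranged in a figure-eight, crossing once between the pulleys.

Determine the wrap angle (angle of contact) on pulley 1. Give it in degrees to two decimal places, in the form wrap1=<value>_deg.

wrap1=228.99_deg

crossed belt: β = asin((r1+r2)/C) = asin(34/82) = 24.4963°
wrap1 = wrap2 = π + 2β = 228.9926°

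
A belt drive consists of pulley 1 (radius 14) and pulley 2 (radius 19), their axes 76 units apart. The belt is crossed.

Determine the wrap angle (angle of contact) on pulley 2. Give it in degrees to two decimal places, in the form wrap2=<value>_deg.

crossed belt: β = asin((r1+r2)/C) = asin(33/76) = 25.7351°
wrap1 = wrap2 = π + 2β = 231.4701°

wrap2=231.47_deg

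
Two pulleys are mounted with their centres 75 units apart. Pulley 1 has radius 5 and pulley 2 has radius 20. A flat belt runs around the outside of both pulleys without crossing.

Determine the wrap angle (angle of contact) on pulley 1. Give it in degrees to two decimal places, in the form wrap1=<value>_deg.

wrap1=156.93_deg

open belt: β = asin((r2−r1)/C) = asin(15/75) = 11.5370°
wrap1 = π − 2β = 156.9261°
wrap2 = π + 2β = 203.0739°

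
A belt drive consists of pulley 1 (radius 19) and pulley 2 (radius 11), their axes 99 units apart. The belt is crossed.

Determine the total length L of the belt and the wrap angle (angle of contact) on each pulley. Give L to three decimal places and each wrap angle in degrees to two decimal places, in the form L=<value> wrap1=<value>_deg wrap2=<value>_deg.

L=301.410 wrap1=215.28_deg wrap2=215.28_deg

crossed belt: β = asin((r1+r2)/C) = asin(30/99) = 17.6397°
wrap1 = wrap2 = π + 2β = 215.2794°
tangent length = C·cosβ = 94.3451
L = (r1+r2)·wrap + 2·C·cosβ = 30·3.7573 + 2·94.3451 = 301.4103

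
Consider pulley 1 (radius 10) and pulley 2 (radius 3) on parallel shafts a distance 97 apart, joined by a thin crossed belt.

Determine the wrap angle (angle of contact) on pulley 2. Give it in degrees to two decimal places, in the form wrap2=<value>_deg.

wrap2=195.40_deg

crossed belt: β = asin((r1+r2)/C) = asin(13/97) = 7.7020°
wrap1 = wrap2 = π + 2β = 195.4040°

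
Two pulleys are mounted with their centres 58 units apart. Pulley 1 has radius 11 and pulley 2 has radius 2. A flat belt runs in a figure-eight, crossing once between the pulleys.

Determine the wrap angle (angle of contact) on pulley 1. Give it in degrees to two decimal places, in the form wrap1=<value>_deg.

crossed belt: β = asin((r1+r2)/C) = asin(13/58) = 12.9522°
wrap1 = wrap2 = π + 2β = 205.9044°

wrap1=205.90_deg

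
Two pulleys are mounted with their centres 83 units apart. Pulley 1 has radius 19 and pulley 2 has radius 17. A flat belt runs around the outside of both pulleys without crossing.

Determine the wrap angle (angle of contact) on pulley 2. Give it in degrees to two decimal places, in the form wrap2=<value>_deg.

wrap2=177.24_deg

open belt: β = asin((r2−r1)/C) = asin(-2/83) = -1.3808°
wrap1 = π − 2β = 182.7615°
wrap2 = π + 2β = 177.2385°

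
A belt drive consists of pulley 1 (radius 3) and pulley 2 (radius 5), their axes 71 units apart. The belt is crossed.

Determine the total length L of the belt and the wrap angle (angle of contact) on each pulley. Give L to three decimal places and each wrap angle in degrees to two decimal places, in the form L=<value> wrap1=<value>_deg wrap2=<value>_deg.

crossed belt: β = asin((r1+r2)/C) = asin(8/71) = 6.4696°
wrap1 = wrap2 = π + 2β = 192.9392°
tangent length = C·cosβ = 70.5479
L = (r1+r2)·wrap + 2·C·cosβ = 8·3.3674 + 2·70.5479 = 168.0351

L=168.035 wrap1=192.94_deg wrap2=192.94_deg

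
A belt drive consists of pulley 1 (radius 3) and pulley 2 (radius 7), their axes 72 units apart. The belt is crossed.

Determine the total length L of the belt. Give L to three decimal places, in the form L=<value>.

L=176.807

crossed belt: β = asin((r1+r2)/C) = asin(10/72) = 7.9836°
wrap1 = wrap2 = π + 2β = 195.9671°
tangent length = C·cosβ = 71.3022
L = (r1+r2)·wrap + 2·C·cosβ = 10·3.4203 + 2·71.3022 = 176.8071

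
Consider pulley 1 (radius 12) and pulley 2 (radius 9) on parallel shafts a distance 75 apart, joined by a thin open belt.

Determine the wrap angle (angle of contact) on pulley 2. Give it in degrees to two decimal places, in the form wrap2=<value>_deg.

wrap2=175.42_deg

open belt: β = asin((r2−r1)/C) = asin(-3/75) = -2.2924°
wrap1 = π − 2β = 184.5849°
wrap2 = π + 2β = 175.4151°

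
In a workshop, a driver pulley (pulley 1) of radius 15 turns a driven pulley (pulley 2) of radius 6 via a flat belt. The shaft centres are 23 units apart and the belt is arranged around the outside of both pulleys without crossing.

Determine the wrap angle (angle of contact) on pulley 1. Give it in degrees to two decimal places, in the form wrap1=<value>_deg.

open belt: β = asin((r2−r1)/C) = asin(-9/23) = -23.0357°
wrap1 = π − 2β = 226.0714°
wrap2 = π + 2β = 133.9286°

wrap1=226.07_deg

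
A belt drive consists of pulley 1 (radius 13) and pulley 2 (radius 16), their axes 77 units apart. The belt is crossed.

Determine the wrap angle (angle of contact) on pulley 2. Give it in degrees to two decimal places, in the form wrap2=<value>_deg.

crossed belt: β = asin((r1+r2)/C) = asin(29/77) = 22.1247°
wrap1 = wrap2 = π + 2β = 224.2494°

wrap2=224.25_deg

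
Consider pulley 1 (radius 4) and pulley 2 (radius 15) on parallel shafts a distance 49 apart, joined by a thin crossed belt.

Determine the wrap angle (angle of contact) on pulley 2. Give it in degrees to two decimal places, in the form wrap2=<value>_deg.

crossed belt: β = asin((r1+r2)/C) = asin(19/49) = 22.8149°
wrap1 = wrap2 = π + 2β = 225.6298°

wrap2=225.63_deg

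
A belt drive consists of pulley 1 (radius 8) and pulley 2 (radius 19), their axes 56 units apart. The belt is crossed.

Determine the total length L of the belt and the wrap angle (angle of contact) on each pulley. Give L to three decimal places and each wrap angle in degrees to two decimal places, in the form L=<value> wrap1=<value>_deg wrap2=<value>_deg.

crossed belt: β = asin((r1+r2)/C) = asin(27/56) = 28.8254°
wrap1 = wrap2 = π + 2β = 237.6509°
tangent length = C·cosβ = 49.0612
L = (r1+r2)·wrap + 2·C·cosβ = 27·4.1478 + 2·49.0612 = 210.1127

L=210.113 wrap1=237.65_deg wrap2=237.65_deg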